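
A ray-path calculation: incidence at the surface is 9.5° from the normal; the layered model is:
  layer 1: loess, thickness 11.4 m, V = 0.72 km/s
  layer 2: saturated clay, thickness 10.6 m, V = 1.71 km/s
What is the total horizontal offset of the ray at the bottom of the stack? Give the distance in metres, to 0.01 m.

Apply Snell's law at each interface; in layer i the horizontal offset is hᵢ·tan θᵢ.
Layer 1: θ = 9.50°; offset = 11.4·tan 9.50° = 1.9077 m.
Layer 2: sin θ = 1.71·sin 9.5°/0.72 = 0.3920, θ = 23.08°; offset = 10.6·tan 23.08° = 4.5165 m.
Summing the layer offsets gives 6.4242 m.

6.42 m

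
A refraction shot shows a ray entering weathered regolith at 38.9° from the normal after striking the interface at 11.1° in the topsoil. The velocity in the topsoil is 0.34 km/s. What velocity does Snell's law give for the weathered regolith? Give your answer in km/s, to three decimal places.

sin 11.1° = 0.1925; sin 38.9° = 0.6280.
V₂ = V₁·(sin θ₂/sin θ₁) = 0.34·(0.6280/0.1925) = 1.109 km/s.

1.109 km/s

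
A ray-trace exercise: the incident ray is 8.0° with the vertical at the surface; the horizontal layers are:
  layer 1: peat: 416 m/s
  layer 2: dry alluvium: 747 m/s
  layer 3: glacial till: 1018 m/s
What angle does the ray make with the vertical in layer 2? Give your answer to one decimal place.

Snell's law across each interface conserves sin θ / V, so sin θ_2 = V_2·sin θ₁/V₁.
sin θ_2 = 747 × sin 8.0° / 416 = 0.2499.
θ_2 = 14.47° from the vertical.

14.5°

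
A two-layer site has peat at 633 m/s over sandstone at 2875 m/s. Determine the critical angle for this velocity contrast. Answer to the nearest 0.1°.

Critical incidence: sin θ_c = V₁/V₂ = 633/2875 = 0.2202.
θ_c = arcsin 0.2202 = 12.72°.

12.7°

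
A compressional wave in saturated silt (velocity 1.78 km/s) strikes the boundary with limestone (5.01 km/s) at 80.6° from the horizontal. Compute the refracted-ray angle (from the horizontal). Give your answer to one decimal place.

Angle from the normal: 90° − 80.6° = 9.4°.
Snell's law: sin θ₂ = (V₂/V₁)·sin θ₁ = (5.01/1.78)·sin 9.4° = 0.4597.
θ₂ = arcsin 0.4597 = 27.37° from the normal.
From the interface: 90° − 27.37° = 62.63°.

62.6°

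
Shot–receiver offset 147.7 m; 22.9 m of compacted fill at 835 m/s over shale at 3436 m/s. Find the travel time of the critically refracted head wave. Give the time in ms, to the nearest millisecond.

96 ms

t = x/V₂ + 2h·√(V₂²−V₁²)/(V₁V₂).
√(V₂²−V₁²) = √(3436²−835²) = 3333.0 m/s; delay term = 2·22.9·3333.0/(835·3436) = 0.05321 s.
t = 147.7/3436 + 0.05321 = 0.09619 s.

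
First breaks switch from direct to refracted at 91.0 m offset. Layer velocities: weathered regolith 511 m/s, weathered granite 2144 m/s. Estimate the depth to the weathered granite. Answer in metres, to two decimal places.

35.68 m

h = (x_cross/2)·√((V₂−V₁)/(V₂+V₁)).
(V₂−V₁)/(V₂+V₁) = (2144−511)/(2144+511) = 0.6151; √ = 0.7843.
h = (91.0/2)·0.7843 = 35.68 m.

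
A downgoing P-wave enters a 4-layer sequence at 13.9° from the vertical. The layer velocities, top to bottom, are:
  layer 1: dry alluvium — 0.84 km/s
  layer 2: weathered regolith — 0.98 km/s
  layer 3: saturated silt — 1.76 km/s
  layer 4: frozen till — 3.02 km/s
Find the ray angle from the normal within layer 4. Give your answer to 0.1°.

Snell's law across each interface conserves sin θ / V, so sin θ_4 = V_4·sin θ₁/V₁.
sin θ_4 = 3.02 × sin 13.9° / 0.84 = 0.8637.
θ_4 = arcsin 0.8637 = 59.73°.

59.7°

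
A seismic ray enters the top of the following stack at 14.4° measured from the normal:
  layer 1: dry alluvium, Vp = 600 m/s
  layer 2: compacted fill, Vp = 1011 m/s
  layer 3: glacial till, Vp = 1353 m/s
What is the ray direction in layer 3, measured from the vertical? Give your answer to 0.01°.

34.11°

Ray parameter p = sin 14.4° / 600 = 4.1448e-04 s/m.
sin θ_3 = p·V_3 = 4.1448e-04 × 1353 = 0.5608.
θ_3 = 34.11° from the vertical.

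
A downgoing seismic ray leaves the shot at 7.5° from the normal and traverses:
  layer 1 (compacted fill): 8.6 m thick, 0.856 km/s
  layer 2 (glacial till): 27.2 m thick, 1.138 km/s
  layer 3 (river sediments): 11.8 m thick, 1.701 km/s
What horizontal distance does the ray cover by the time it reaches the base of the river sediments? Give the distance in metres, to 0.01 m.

Apply Snell's law at each interface; in layer i the horizontal offset is hᵢ·tan θᵢ.
Layer 1: θ = 7.50°; offset = 8.6·tan 7.50° = 1.1322 m.
Layer 2: sin θ = 1.138·sin 7.5°/0.856 = 0.1735, θ = 9.99°; offset = 27.2·tan 9.99° = 4.7926 m.
Layer 3: sin θ = 1.701·sin 7.5°/0.856 = 0.2594, θ = 15.03°; offset = 11.8·tan 15.03° = 3.1691 m.
Σ offsets = 9.0939 m.

9.09 m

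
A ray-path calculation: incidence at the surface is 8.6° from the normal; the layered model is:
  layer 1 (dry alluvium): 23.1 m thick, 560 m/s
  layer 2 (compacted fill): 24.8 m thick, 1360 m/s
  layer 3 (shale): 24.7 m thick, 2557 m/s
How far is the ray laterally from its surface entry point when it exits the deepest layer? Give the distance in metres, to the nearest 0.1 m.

36.2 m

Apply Snell's law at each interface; in layer i the horizontal offset is hᵢ·tan θᵢ.
Layer 1: θ = 8.60°; offset = 23.1·tan 8.60° = 3.494 m.
Layer 2: sin θ = 1360·sin 8.6°/560 = 0.3632, θ = 21.29°; offset = 24.8·tan 21.29° = 9.666 m.
Layer 3: sin θ = 2557·sin 8.6°/560 = 0.6828, θ = 43.06°; offset = 24.7·tan 43.06° = 23.083 m.
Summing the layer offsets gives 36.243 m.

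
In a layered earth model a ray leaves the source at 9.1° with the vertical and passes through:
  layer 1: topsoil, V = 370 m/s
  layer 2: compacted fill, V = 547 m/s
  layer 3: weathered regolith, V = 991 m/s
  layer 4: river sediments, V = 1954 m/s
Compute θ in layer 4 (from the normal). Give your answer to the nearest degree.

57°

Ray parameter p = sin 9.1° / 370 = 4.2745e-04 s/m.
sin θ_4 = p·V_4 = 4.2745e-04 × 1954 = 0.8352.
θ_4 = arcsin 0.8352 = 56.64°.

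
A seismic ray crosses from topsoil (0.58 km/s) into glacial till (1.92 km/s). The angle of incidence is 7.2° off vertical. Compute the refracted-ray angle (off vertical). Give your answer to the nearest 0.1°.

sin θ₁/V₁ = sin θ₂/V₂ ⇒ sin θ₂ = 1.92·sin 7.2°/0.58 = 1.92·0.1253/0.58 = 0.4149.
θ₂ = sin⁻¹(0.4149) = 24.51° (from vertical).

24.5°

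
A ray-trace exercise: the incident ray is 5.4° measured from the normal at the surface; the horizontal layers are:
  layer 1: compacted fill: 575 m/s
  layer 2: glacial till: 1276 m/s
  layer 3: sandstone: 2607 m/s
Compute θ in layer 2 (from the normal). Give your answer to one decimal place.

12.1°

Ray parameter p = sin 5.4° / 575 = 1.6367e-04 s/m.
sin θ_2 = p·V_2 = 1.6367e-04 × 1276 = 0.2088.
θ_2 = arcsin 0.2088 = 12.05°.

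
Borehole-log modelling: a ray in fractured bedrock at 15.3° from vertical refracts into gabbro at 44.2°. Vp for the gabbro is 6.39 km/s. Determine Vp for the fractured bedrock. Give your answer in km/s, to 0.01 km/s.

2.42 km/s

Snell's law: sin 15.3°/V₁ = sin 44.2°/V₂.
V₁ = V₂·sin 15.3°/sin 44.2° = 6.39 × 0.3785 = 2.42 km/s.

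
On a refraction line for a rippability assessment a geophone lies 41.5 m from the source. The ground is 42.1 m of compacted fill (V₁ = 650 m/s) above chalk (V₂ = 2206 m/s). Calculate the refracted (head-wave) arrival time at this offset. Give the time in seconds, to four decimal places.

0.1426 s

θ_c = arcsin(V₁/V₂) = arcsin(650/2206) = 17.14°, cos θ_c = 0.9556.
Intercept time tᵢ = 2h cos θ_c / V₁ = 2·42.1·0.9556/650 = 0.12379 s.
t = x/V₂ + tᵢ = 41.5/2206 + 0.12379 = 0.14260 s.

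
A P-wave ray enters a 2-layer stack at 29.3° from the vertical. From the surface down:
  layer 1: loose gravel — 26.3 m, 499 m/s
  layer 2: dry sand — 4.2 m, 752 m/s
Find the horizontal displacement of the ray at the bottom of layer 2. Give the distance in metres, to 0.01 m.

p = sin θ₁/V₁ = sin 29.3°/499 = 9.8073e-04 s/m is conserved through the stack.
Layer 1: θ = 29.30°; offset = 26.3·tan 29.30° = 14.7589 m.
Layer 2: sin θ = p·752 = 0.7375 → θ = 47.52°; offset = 4.2·tan 47.52° = 4.5866 m.
Total horizontal offset = 19.3455 m.

19.35 m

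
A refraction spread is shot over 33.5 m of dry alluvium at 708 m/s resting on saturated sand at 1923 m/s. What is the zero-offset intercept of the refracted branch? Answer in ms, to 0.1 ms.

88.0 ms

θ_c = arcsin(V₁/V₂) = arcsin(708/1923) = 21.60°; cos θ_c = 0.9298.
tᵢ = 2h·cos θ_c / V₁ = 2·33.5·0.9298 / 708 = 0.08799 s.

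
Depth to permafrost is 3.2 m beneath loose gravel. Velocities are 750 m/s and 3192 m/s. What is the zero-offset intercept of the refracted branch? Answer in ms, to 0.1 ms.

tᵢ = 2h·√(V₂²−V₁²)/(V₁V₂).
√(V₂²−V₁²) = √(3192²−750²) = 3102.6 m/s.
tᵢ = 2·3.2·3102.6/(750·3192) = 0.00829 s.

8.3 ms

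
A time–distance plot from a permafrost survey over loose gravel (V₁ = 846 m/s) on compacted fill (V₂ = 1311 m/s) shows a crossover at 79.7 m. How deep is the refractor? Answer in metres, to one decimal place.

h = (x_cross/2)·√((V₂−V₁)/(V₂+V₁)).
(V₂−V₁)/(V₂+V₁) = (1311−846)/(1311+846) = 0.2156; √ = 0.4643.
h = (79.7/2)·0.4643 = 18.50 m.

18.5 m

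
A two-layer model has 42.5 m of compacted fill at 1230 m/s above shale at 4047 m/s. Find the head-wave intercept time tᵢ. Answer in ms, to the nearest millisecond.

66 ms

tᵢ = 2h·√(V₂²−V₁²)/(V₁V₂).
√(V₂²−V₁²) = √(4047²−1230²) = 3855.6 m/s.
tᵢ = 2·42.5·3855.6/(1230·4047) = 0.06584 s.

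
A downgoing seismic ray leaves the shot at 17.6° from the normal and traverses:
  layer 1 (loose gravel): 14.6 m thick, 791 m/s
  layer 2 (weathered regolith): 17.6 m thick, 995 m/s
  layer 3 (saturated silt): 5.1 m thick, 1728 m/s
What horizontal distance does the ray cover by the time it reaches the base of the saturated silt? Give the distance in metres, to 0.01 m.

Apply Snell's law at each interface; in layer i the horizontal offset is hᵢ·tan θᵢ.
Layer 1: θ = 17.60°; offset = 14.6·tan 17.60° = 4.6314 m.
Layer 2: sin θ = 995·sin 17.6°/791 = 0.3804, θ = 22.36°; offset = 17.6·tan 22.36° = 7.2382 m.
Layer 3: sin θ = 1728·sin 17.6°/791 = 0.6606, θ = 41.34°; offset = 5.1·tan 41.34° = 4.4871 m.
Summing the layer offsets gives 16.3567 m.

16.36 m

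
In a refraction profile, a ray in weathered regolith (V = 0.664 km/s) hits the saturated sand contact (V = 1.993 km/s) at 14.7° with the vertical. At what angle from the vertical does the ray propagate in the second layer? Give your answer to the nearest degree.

Snell's law: sin θ₂ = (V₂/V₁)·sin θ₁ = (1.993/0.664)·sin 14.7° = 0.7617.
θ₂ = arcsin 0.7617 = 49.61° from the normal.

50°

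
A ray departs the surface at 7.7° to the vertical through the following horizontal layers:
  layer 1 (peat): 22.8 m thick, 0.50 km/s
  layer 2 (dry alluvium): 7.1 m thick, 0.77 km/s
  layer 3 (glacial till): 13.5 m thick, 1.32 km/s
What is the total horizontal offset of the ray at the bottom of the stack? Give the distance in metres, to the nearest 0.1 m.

Apply Snell's law at each interface; in layer i the horizontal offset is hᵢ·tan θᵢ.
Layer 1: θ = 7.70°; offset = 22.8·tan 7.70° = 3.083 m.
Layer 2: sin θ = 0.77·sin 7.7°/0.50 = 0.2063, θ = 11.91°; offset = 7.1·tan 11.91° = 1.497 m.
Layer 3: sin θ = 1.32·sin 7.7°/0.50 = 0.3537, θ = 20.72°; offset = 13.5·tan 20.72° = 5.105 m.
Total horizontal offset = 9.685 m.

9.7 m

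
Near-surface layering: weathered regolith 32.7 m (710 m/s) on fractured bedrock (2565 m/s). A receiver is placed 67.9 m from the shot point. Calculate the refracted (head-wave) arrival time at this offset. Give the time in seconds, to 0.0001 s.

0.1150 s

t = x/V₂ + 2h·√(V₂²−V₁²)/(V₁V₂).
√(V₂²−V₁²) = √(2565²−710²) = 2464.8 m/s; delay term = 2·32.7·2464.8/(710·2565) = 0.08851 s.
t = 67.9/2565 + 0.08851 = 0.11499 s.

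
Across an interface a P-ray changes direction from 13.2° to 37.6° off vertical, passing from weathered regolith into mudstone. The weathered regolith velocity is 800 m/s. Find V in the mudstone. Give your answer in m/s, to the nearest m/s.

sin 13.2° = 0.2284; sin 37.6° = 0.6101.
V₂ = V₁·(sin θ₂/sin θ₁) = 800·(0.6101/0.2284) = 2137.57 m/s.

2138 m/s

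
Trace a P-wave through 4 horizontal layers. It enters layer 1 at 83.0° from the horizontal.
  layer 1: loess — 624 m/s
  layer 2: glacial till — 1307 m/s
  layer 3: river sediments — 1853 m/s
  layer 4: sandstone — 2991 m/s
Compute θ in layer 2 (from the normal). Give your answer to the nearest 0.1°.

From the normal: θ₁ = 90° − 83.0° = 7.0°.
Ray parameter p = sin 7.0° / 624 = 1.9530e-04 s/m.
sin θ_2 = p·V_2 = 1.9530e-04 × 1307 = 0.2553.
θ_2 = arcsin 0.2553 = 14.79°.

14.8°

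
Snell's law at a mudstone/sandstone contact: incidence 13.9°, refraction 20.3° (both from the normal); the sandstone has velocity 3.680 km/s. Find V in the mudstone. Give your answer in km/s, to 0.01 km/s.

2.55 km/s

Snell's law: sin 13.9°/V₁ = sin 20.3°/V₂.
V₁ = V₂·sin 13.9°/sin 20.3° = 3.680 × 0.6924 = 2.55 km/s.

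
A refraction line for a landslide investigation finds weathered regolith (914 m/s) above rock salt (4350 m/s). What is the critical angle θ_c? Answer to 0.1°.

Critical incidence: sin θ_c = V₁/V₂ = 914/4350 = 0.2101.
θ_c = arcsin 0.2101 = 12.13°.

12.1°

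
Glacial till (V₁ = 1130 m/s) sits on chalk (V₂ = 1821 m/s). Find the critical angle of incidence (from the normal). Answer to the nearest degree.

At critical incidence the refracted ray runs along the interface (θ₂ = 90°), so sin θ_c = V₁/V₂.
θ_c = arcsin(1130/1821) = arcsin 0.6205 = 38.36°.

38°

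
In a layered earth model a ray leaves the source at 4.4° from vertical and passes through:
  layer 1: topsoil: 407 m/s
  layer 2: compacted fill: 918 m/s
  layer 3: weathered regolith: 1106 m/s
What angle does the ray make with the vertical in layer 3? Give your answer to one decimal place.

Ray parameter p = sin 4.4° / 407 = 1.8850e-04 s/m.
sin θ_3 = p·V_3 = 1.8850e-04 × 1106 = 0.2085.
θ_3 = arcsin 0.2085 = 12.03°.

12.0°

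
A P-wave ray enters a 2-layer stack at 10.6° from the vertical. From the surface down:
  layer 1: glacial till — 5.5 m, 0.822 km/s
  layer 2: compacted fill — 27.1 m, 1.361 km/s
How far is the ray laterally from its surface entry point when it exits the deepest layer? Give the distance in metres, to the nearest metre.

p = sin θ₁/V₁ = sin 10.6°/0.822 = 2.2379e-01 s/km is conserved through the stack.
Layer 1: θ = 10.60°; offset = 5.5·tan 10.60° = 1.029 m.
Layer 2: sin θ = p·1.361 = 0.3046 → θ = 17.73°; offset = 27.1·tan 17.73° = 8.666 m.
Summing the layer offsets gives 9.695 m.

10 m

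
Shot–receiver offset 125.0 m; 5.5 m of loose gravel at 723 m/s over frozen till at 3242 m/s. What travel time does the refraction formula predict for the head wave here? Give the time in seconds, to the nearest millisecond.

θ_c = arcsin(V₁/V₂) = arcsin(723/3242) = 12.89°, cos θ_c = 0.9748.
Intercept time tᵢ = 2h cos θ_c / V₁ = 2·5.5·0.9748/723 = 0.01483 s.
t = x/V₂ + tᵢ = 125.0/3242 + 0.01483 = 0.05339 s.

0.053 s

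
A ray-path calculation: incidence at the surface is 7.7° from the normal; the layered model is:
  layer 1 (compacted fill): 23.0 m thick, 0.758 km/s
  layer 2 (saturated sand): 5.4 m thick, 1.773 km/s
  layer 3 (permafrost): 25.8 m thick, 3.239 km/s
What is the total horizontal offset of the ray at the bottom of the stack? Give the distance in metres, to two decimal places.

22.91 m

Ray parameter p = sin 7.7° / 0.758 km/s = 1.7676e-01 s/km.
Layer 1: θ = 7.70°; offset = 23.0·tan 7.70° = 3.1097 m.
Layer 2: sin θ = p·1.773 = 0.3134 → θ = 18.26°; offset = 5.4·tan 18.26° = 1.7821 m.
Layer 3: sin θ = p·3.239 = 0.5725 → θ = 34.93°; offset = 25.8·tan 34.93° = 18.0165 m.
Σ offsets = 22.9084 m.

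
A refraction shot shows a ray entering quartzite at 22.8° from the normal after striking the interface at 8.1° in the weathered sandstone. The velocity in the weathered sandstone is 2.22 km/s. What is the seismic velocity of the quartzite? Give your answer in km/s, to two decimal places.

Snell's law: sin 8.1°/V₁ = sin 22.8°/V₂.
V₂ = V₁·sin 22.8°/sin 8.1° = 2.22 × 2.7503 = 6.11 km/s.

6.11 km/s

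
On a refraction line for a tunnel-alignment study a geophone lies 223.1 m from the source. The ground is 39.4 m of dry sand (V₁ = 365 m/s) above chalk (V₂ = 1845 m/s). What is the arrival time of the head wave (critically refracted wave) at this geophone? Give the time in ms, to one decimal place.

332.5 ms

t = x/V₂ + 2h·√(V₂²−V₁²)/(V₁V₂).
√(V₂²−V₁²) = √(1845²−365²) = 1808.5 m/s; delay term = 2·39.4·1808.5/(365·1845) = 0.21162 s.
t = 223.1/1845 + 0.21162 = 0.33254 s.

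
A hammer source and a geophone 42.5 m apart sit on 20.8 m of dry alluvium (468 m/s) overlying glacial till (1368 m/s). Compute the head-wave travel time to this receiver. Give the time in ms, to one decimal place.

θ_c = arcsin(V₁/V₂) = arcsin(468/1368) = 20.01°, cos θ_c = 0.9397.
Intercept time tᵢ = 2h cos θ_c / V₁ = 2·20.8·0.9397/468 = 0.08353 s.
t = x/V₂ + tᵢ = 42.5/1368 + 0.08353 = 0.11459 s.

114.6 ms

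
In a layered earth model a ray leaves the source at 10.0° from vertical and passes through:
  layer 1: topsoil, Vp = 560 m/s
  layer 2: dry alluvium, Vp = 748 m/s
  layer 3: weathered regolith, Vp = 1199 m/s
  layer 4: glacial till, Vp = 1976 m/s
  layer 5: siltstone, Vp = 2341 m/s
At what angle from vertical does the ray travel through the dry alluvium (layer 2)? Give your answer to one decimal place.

13.4°

Snell's law across each interface conserves sin θ / V, so sin θ_2 = V_2·sin θ₁/V₁.
sin θ_2 = 748 × sin 10.0° / 560 = 0.2319.
θ_2 = arcsin 0.2319 = 13.41°.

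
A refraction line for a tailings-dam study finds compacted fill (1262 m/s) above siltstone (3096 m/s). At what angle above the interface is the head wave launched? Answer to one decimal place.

Critical incidence: sin θ_c = V₁/V₂ = 1262/3096 = 0.4076.
θ_c = arcsin 0.4076 = 24.06°.
Measured from the interface: 90° − 24.06° = 65.94°.

65.9°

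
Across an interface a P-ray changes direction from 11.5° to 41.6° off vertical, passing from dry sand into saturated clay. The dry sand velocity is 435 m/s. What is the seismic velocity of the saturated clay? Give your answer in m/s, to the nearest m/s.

Snell's law: sin 11.5°/V₁ = sin 41.6°/V₂.
V₂ = V₁·sin 41.6°/sin 11.5° = 435 × 3.3302 = 1448.62 m/s.

1449 m/s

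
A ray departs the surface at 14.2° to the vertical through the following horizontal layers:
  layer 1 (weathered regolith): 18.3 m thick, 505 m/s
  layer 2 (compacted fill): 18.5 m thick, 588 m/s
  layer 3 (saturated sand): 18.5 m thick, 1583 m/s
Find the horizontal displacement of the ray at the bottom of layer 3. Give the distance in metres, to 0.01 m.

Apply Snell's law at each interface; in layer i the horizontal offset is hᵢ·tan θᵢ.
Layer 1: θ = 14.20°; offset = 18.3·tan 14.20° = 4.6306 m.
Layer 2: sin θ = 588·sin 14.2°/505 = 0.2856, θ = 16.60°; offset = 18.5·tan 16.60° = 5.5138 m.
Layer 3: sin θ = 1583·sin 14.2°/505 = 0.7690, θ = 50.26°; offset = 18.5·tan 50.26° = 22.2517 m.
Σ offsets = 32.3961 m.

32.40 m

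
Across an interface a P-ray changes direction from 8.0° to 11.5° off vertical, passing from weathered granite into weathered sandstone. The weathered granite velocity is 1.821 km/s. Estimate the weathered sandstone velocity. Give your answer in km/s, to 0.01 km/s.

2.61 km/s

sin 8.0° = 0.1392; sin 11.5° = 0.1994.
V₂ = V₁·(sin θ₂/sin θ₁) = 1.821·(0.1994/0.1392) = 2.61 km/s.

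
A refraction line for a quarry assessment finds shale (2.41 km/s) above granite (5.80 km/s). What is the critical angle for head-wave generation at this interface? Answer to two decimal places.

At critical incidence the refracted ray runs along the interface (θ₂ = 90°), so sin θ_c = V₁/V₂.
θ_c = arcsin(2.41/5.80) = arcsin 0.4155 = 24.55°.

24.55°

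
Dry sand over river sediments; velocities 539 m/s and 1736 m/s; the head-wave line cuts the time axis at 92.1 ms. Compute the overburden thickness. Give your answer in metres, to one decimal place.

26.1 m

h = tᵢ·V₁·V₂ / (2·√(V₂²−V₁²)).
√(V₂²−V₁²) = √(1736² − 539²) = 1650.2 m/s.
h = 0.0921 s × 539 × 1736 / (2 × 1650.2) = 26.11 m.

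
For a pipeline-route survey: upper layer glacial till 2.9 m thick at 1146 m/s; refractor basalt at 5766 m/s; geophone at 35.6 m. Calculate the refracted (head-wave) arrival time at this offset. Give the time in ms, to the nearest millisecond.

11 ms

t = x/V₂ + 2h·√(V₂²−V₁²)/(V₁V₂).
√(V₂²−V₁²) = √(5766²−1146²) = 5651.0 m/s; delay term = 2·2.9·5651.0/(1146·5766) = 0.00496 s.
t = 35.6/5766 + 0.00496 = 0.01113 s.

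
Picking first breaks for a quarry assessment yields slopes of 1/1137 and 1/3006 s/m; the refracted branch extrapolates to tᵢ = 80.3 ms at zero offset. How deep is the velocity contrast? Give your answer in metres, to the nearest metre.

49 m

θ_c = arcsin(1137/3006) = 22.22°; cos θ_c = 0.9257.
tᵢ = 2h cos θ_c/V₁ ⇒ h = tᵢ·V₁/(2 cos θ_c) = 0.0803·1137/(2·0.9257) = 49.31 m.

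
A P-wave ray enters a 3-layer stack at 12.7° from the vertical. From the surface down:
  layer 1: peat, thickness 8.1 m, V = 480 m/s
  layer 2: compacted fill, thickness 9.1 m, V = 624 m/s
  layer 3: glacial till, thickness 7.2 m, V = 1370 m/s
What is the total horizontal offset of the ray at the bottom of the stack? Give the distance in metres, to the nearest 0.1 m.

p = sin θ₁/V₁ = sin 12.7°/480 = 4.5801e-04 s/m is conserved through the stack.
Layer 1: θ = 12.70°; offset = 8.1·tan 12.70° = 1.825 m.
Layer 2: sin θ = p·624 = 0.2858 → θ = 16.61°; offset = 9.1·tan 16.61° = 2.714 m.
Layer 3: sin θ = p·1370 = 0.6275 → θ = 38.86°; offset = 7.2·tan 38.86° = 5.802 m.
Total horizontal offset = 10.342 m.

10.3 m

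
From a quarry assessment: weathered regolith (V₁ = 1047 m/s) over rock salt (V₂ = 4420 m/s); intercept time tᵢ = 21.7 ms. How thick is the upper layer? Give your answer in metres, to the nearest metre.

θ_c = arcsin(1047/4420) = 13.70°; cos θ_c = 0.9715.
tᵢ = 2h cos θ_c/V₁ ⇒ h = tᵢ·V₁/(2 cos θ_c) = 0.0217·1047/(2·0.9715) = 11.69 m.

12 m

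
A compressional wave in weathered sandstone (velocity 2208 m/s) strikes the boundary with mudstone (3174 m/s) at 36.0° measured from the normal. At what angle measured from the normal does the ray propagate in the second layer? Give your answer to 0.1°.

57.7°

sin θ₁/V₁ = sin θ₂/V₂ ⇒ sin θ₂ = 3174·sin 36.0°/2208 = 3174·0.5878/2208 = 0.8449.
θ₂ = arcsin 0.8449 = 57.67° from the normal.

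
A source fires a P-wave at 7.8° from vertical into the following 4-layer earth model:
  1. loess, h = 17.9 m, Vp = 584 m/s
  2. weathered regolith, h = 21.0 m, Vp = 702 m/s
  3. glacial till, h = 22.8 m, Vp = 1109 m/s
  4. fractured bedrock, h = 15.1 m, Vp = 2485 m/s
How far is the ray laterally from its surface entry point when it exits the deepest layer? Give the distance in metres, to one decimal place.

Ray parameter p = sin 7.8° / 584 m/s = 2.3239e-04 s/m.
Layer 1: θ = 7.80°; offset = 17.9·tan 7.80° = 2.452 m.
Layer 2: sin θ = p·702 = 0.1631 → θ = 9.39°; offset = 21.0·tan 9.39° = 3.472 m.
Layer 3: sin θ = p·1109 = 0.2577 → θ = 14.93°; offset = 22.8·tan 14.93° = 6.081 m.
Layer 4: sin θ = p·2485 = 0.5775 → θ = 35.27°; offset = 15.1·tan 35.27° = 10.681 m.
Σ offsets = 22.687 m.

22.7 m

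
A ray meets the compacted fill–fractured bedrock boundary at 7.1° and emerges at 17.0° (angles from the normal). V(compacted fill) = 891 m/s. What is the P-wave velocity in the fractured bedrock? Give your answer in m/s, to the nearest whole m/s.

Snell's law: sin 7.1°/V₁ = sin 17.0°/V₂.
V₂ = V₁·sin 17.0°/sin 7.1° = 891 × 2.3654 = 2107.61 m/s.

2108 m/s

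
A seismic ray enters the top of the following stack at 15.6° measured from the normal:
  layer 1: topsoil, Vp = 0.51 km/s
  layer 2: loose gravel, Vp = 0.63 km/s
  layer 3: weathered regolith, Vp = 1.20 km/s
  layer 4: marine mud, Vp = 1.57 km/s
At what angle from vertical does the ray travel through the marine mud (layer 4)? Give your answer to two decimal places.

55.88°

Ray parameter p = sin 15.6° / 0.51 = 5.2729e-01 s/km.
sin θ_4 = p·V_4 = 5.2729e-01 × 1.57 = 0.8279.
θ_4 = arcsin 0.8279 = 55.88°.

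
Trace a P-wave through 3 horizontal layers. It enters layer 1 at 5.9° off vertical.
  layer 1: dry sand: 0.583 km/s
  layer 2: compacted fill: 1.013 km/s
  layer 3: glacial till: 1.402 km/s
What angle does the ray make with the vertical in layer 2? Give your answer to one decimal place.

10.3°

Ray parameter p = sin 5.9° / 0.583 = 1.7632e-01 s/km.
sin θ_2 = p·V_2 = 1.7632e-01 × 1.013 = 0.1786.
θ_2 = 10.29° from the vertical.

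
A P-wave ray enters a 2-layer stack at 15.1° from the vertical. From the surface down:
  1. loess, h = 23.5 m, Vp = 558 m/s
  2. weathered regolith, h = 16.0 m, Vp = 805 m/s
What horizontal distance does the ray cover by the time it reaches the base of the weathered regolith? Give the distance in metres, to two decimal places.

Apply Snell's law at each interface; in layer i the horizontal offset is hᵢ·tan θᵢ.
Layer 1: θ = 15.10°; offset = 23.5·tan 15.10° = 6.3408 m.
Layer 2: sin θ = 805·sin 15.1°/558 = 0.3758, θ = 22.07°; offset = 16.0·tan 22.07° = 6.4887 m.
Summing the layer offsets gives 12.8295 m.

12.83 m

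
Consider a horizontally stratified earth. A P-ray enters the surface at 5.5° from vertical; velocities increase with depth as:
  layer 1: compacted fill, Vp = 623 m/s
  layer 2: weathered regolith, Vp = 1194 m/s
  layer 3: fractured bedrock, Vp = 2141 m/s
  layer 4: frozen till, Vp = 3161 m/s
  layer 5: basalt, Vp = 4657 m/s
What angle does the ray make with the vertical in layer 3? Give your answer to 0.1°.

19.2°

Snell's law across each interface conserves sin θ / V, so sin θ_3 = V_3·sin θ₁/V₁.
sin θ_3 = 2141 × sin 5.5° / 623 = 0.3294.
θ_3 = arcsin 0.3294 = 19.23°.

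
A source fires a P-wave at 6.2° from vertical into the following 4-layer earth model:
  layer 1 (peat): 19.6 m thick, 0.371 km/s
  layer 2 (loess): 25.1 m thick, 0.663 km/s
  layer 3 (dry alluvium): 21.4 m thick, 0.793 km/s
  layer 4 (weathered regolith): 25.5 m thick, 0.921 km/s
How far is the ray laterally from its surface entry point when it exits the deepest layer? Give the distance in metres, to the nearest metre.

19 m

Apply Snell's law at each interface; in layer i the horizontal offset is hᵢ·tan θᵢ.
Layer 1: θ = 6.20°; offset = 19.6·tan 6.20° = 2.129 m.
Layer 2: sin θ = 0.663·sin 6.2°/0.371 = 0.1930, θ = 11.13°; offset = 25.1·tan 11.13° = 4.937 m.
Layer 3: sin θ = 0.793·sin 6.2°/0.371 = 0.2308, θ = 13.35°; offset = 21.4·tan 13.35° = 5.077 m.
Layer 4: sin θ = 0.921·sin 6.2°/0.371 = 0.2681, θ = 15.55°; offset = 25.5·tan 15.55° = 7.097 m.
Total horizontal offset = 19.240 m.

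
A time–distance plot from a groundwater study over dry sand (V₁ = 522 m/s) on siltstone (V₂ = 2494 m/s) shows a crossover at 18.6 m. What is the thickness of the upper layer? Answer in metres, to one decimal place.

7.5 m

h = (x_cross/2)·√((V₂−V₁)/(V₂+V₁)).
(V₂−V₁)/(V₂+V₁) = (2494−522)/(2494+522) = 0.6538; √ = 0.8086.
h = (18.6/2)·0.8086 = 7.52 m.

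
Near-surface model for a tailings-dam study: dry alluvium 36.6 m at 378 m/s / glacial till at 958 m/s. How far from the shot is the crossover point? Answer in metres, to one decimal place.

θ_c = arcsin(378/958) = 23.24°, so cos θ_c = 0.9189 and tᵢ = 2h cos θ_c/V₁ = 0.1779 s.
At crossover x/V₁ = x/V₂ + tᵢ ⇒ x = tᵢ/(1/V₁ − 1/V₂) = 0.17794/(2.6455e-03 − 1.0438e-03) = 111.10 m.

111.1 m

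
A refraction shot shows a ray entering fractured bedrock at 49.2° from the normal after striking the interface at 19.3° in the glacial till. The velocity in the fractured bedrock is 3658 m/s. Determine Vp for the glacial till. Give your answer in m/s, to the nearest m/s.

1597 m/s

sin 19.3° = 0.3305; sin 49.2° = 0.7570.
V₁ = V₂·(sin θ₁/sin θ₂) = 3658·(0.3305/0.7570) = 1597.13 m/s.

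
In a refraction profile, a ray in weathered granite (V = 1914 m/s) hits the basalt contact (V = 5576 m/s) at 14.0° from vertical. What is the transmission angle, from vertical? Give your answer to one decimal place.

44.8°

Snell's law: sin θ₂ = (V₂/V₁)·sin θ₁ = (5576/1914)·sin 14.0° = 0.7048.
θ₂ = arcsin 0.7048 = 44.81° from the normal.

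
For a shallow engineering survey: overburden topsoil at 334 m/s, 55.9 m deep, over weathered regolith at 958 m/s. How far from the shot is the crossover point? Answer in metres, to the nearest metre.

θ_c = arcsin(334/958) = 20.40°, so cos θ_c = 0.9373 and tᵢ = 2h cos θ_c/V₁ = 0.3137 s.
At crossover x/V₁ = x/V₂ + tᵢ ⇒ x = tᵢ/(1/V₁ − 1/V₂) = 0.31373/(2.9940e-03 − 1.0438e-03) = 160.87 m.

161 m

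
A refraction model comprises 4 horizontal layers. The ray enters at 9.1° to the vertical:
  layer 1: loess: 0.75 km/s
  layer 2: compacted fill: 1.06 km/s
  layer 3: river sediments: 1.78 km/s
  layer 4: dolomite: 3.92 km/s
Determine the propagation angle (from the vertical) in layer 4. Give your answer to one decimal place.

55.8°

Ray parameter p = sin 9.1° / 0.75 = 2.1088e-01 s/km.
sin θ_4 = p·V_4 = 2.1088e-01 × 3.92 = 0.8266.
θ_4 = 55.76° from the vertical.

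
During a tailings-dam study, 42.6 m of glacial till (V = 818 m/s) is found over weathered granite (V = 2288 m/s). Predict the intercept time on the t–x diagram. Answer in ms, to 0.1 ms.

97.3 ms

tᵢ = 2h·√(V₂²−V₁²)/(V₁V₂).
√(V₂²−V₁²) = √(2288²−818²) = 2136.8 m/s.
tᵢ = 2·42.6·2136.8/(818·2288) = 0.09727 s.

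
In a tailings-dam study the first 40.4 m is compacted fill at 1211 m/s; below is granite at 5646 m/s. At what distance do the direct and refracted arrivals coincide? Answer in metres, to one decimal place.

100.5 m

θ_c = arcsin(1211/5646) = 12.39°, so cos θ_c = 0.9767 and tᵢ = 2h cos θ_c/V₁ = 0.0652 s.
At crossover x/V₁ = x/V₂ + tᵢ ⇒ x = tᵢ/(1/V₁ − 1/V₂) = 0.06517/(8.2576e-04 − 1.7712e-04) = 100.47 m.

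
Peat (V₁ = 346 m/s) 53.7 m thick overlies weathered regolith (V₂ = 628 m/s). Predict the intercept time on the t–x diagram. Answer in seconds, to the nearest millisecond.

tᵢ = 2h·√(V₂²−V₁²)/(V₁V₂).
√(V₂²−V₁²) = √(628²−346²) = 524.1 m/s.
tᵢ = 2·53.7·524.1/(346·628) = 0.25904 s.

0.259 s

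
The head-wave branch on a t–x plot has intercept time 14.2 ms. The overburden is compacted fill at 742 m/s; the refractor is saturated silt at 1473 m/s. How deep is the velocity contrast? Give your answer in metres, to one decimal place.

6.1 m

θ_c = arcsin(742/1473) = 30.25°; cos θ_c = 0.8639.
tᵢ = 2h cos θ_c/V₁ ⇒ h = tᵢ·V₁/(2 cos θ_c) = 0.0142·742/(2·0.8639) = 6.10 m.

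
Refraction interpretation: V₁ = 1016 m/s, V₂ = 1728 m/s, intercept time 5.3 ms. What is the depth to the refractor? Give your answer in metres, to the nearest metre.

3 m

θ_c = arcsin(1016/1728) = 36.01°; cos θ_c = 0.8089.
tᵢ = 2h cos θ_c/V₁ ⇒ h = tᵢ·V₁/(2 cos θ_c) = 0.0053·1016/(2·0.8089) = 3.33 m.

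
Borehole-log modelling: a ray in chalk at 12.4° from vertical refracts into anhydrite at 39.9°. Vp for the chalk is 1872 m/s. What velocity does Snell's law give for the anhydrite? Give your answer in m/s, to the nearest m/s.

sin 12.4° = 0.2147; sin 39.9° = 0.6414.
V₂ = V₁·(sin θ₂/sin θ₁) = 1872·(0.6414/0.2147) = 5591.97 m/s.

5592 m/s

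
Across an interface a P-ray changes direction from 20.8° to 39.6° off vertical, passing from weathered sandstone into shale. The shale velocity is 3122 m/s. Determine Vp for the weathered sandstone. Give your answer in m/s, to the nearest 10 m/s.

Snell's law: sin 20.8°/V₁ = sin 39.6°/V₂.
V₁ = V₂·sin 20.8°/sin 39.6° = 3122 × 0.5571 = 1739.26 m/s.

1740 m/s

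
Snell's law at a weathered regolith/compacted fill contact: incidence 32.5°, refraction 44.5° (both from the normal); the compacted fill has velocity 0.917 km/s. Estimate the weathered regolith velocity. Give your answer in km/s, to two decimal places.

sin 32.5° = 0.5373; sin 44.5° = 0.7009.
V₁ = V₂·(sin θ₁/sin θ₂) = 0.917·(0.5373/0.7009) = 0.70 km/s.

0.70 km/s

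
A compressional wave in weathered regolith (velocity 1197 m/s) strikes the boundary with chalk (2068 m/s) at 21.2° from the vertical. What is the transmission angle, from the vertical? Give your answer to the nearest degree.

39°

sin θ₁/V₁ = sin θ₂/V₂ ⇒ sin θ₂ = 2068·sin 21.2°/1197 = 2068·0.3616/1197 = 0.6248.
θ₂ = arcsin 0.6248 = 38.66° from the normal.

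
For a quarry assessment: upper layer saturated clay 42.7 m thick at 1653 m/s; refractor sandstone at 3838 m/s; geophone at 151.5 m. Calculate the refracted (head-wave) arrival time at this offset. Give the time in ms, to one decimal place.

t = x/V₂ + 2h·√(V₂²−V₁²)/(V₁V₂).
√(V₂²−V₁²) = √(3838²−1653²) = 3463.8 m/s; delay term = 2·42.7·3463.8/(1653·3838) = 0.04663 s.
t = 151.5/3838 + 0.04663 = 0.08610 s.

86.1 ms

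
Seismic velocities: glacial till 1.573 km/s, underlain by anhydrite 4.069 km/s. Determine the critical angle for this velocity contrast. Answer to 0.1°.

At critical incidence the refracted ray runs along the interface (θ₂ = 90°), so sin θ_c = V₁/V₂.
θ_c = arcsin(1.573/4.069) = arcsin 0.3866 = 22.74°.

22.7°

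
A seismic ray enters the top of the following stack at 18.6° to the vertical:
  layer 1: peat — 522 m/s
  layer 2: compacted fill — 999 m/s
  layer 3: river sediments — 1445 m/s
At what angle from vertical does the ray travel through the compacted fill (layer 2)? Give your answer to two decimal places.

37.62°

Ray parameter p = sin 18.6° / 522 = 6.1103e-04 s/m.
sin θ_2 = p·V_2 = 6.1103e-04 × 999 = 0.6104.
θ_2 = arcsin 0.6104 = 37.62°.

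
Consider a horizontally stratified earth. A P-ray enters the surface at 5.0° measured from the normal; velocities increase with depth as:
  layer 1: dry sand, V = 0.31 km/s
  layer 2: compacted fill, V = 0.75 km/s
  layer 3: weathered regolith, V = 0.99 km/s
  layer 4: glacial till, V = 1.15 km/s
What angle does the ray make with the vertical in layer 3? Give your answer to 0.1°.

16.2°

Ray parameter p = sin 5.0° / 0.31 = 2.8115e-01 s/km.
sin θ_3 = p·V_3 = 2.8115e-01 × 0.99 = 0.2783.
θ_3 = 16.16° from the vertical.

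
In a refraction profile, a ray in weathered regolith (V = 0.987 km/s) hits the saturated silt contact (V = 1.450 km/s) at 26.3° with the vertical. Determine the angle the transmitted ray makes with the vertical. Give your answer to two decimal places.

40.61°

Snell's law: sin θ₂ = (V₂/V₁)·sin θ₁ = (1.450/0.987)·sin 26.3° = 0.6509.
θ₂ = sin⁻¹(0.6509) = 40.61° (from vertical).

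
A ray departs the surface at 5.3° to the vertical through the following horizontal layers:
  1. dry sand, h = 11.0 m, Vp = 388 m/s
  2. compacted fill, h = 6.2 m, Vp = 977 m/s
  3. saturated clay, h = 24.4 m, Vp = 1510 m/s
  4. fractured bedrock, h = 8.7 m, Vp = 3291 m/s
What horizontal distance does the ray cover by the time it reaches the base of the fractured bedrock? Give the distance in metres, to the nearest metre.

Apply Snell's law at each interface; in layer i the horizontal offset is hᵢ·tan θᵢ.
Layer 1: θ = 5.30°; offset = 11.0·tan 5.30° = 1.020 m.
Layer 2: sin θ = 977·sin 5.3°/388 = 0.2326, θ = 13.45°; offset = 6.2·tan 13.45° = 1.483 m.
Layer 3: sin θ = 1510·sin 5.3°/388 = 0.3595, θ = 21.07°; offset = 24.4·tan 21.07° = 9.400 m.
Layer 4: sin θ = 3291·sin 5.3°/388 = 0.7835, θ = 51.58°; offset = 8.7·tan 51.58° = 10.969 m.
Total horizontal offset = 22.872 m.

23 m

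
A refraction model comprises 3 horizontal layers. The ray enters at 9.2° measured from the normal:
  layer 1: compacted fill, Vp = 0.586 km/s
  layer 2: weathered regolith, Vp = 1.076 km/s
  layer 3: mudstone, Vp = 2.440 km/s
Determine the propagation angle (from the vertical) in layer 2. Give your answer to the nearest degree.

Ray parameter p = sin 9.2° / 0.586 = 2.7283e-01 s/km.
sin θ_2 = p·V_2 = 2.7283e-01 × 1.076 = 0.2936.
θ_2 = 17.07° from the vertical.

17°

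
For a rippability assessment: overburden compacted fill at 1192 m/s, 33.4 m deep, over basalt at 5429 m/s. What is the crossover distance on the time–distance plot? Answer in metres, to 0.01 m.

83.50 m

θ_c = arcsin(1192/5429) = 12.68°, so cos θ_c = 0.9756 and tᵢ = 2h cos θ_c/V₁ = 0.0547 s.
At crossover x/V₁ = x/V₂ + tᵢ ⇒ x = tᵢ/(1/V₁ − 1/V₂) = 0.05467/(8.3893e-04 − 1.8420e-04) = 83.50 m.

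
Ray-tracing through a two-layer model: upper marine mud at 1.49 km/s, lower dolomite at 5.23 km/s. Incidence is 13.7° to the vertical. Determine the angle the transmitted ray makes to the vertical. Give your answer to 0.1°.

Snell's law: sin θ₂ = (V₂/V₁)·sin θ₁ = (5.23/1.49)·sin 13.7° = 0.8313.
θ₂ = arcsin 0.8313 = 56.23° from the normal.

56.2°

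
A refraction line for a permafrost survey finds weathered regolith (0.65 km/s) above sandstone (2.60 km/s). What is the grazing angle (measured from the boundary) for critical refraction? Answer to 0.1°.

75.5°

At critical incidence the refracted ray runs along the interface (θ₂ = 90°), so sin θ_c = V₁/V₂.
θ_c = arcsin(0.65/2.60) = arcsin 0.2500 = 14.48°.
Measured from the interface: 90° − 14.48° = 75.52°.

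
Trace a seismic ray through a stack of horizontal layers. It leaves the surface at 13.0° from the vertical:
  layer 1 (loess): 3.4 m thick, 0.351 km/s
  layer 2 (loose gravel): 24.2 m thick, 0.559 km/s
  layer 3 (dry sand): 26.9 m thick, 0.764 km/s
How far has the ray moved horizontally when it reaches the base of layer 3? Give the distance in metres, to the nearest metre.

p = sin θ₁/V₁ = sin 13.0°/0.351 = 6.4089e-01 s/km is conserved through the stack.
Layer 1: θ = 13.00°; offset = 3.4·tan 13.00° = 0.785 m.
Layer 2: sin θ = p·0.559 = 0.3583 → θ = 20.99°; offset = 24.2·tan 20.99° = 9.286 m.
Layer 3: sin θ = p·0.764 = 0.4896 → θ = 29.32°; offset = 26.9·tan 29.32° = 15.106 m.
Total horizontal offset = 25.177 m.

25 m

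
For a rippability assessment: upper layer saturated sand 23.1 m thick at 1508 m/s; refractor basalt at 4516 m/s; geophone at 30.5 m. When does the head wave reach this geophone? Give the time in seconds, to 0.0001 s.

0.0356 s

t = x/V₂ + 2h·√(V₂²−V₁²)/(V₁V₂).
√(V₂²−V₁²) = √(4516²−1508²) = 4256.8 m/s; delay term = 2·23.1·4256.8/(1508·4516) = 0.02888 s.
t = 30.5/4516 + 0.02888 = 0.03563 s.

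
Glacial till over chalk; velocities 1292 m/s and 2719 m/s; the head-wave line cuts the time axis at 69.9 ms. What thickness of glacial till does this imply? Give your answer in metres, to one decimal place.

h = tᵢ·V₁·V₂ / (2·√(V₂²−V₁²)).
√(V₂²−V₁²) = √(2719² − 1292²) = 2392.4 m/s.
h = 0.0699 s × 1292 × 2719 / (2 × 2392.4) = 51.32 m.

51.3 m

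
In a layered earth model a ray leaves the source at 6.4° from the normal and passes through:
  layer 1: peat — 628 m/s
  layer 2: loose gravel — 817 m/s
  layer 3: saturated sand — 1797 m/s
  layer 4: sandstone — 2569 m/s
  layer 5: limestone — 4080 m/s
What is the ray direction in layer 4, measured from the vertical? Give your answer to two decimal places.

27.13°

Snell's law across each interface conserves sin θ / V, so sin θ_4 = V_4·sin θ₁/V₁.
sin θ_4 = 2569 × sin 6.4° / 628 = 0.4560.
θ_4 = 27.13° from the vertical.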